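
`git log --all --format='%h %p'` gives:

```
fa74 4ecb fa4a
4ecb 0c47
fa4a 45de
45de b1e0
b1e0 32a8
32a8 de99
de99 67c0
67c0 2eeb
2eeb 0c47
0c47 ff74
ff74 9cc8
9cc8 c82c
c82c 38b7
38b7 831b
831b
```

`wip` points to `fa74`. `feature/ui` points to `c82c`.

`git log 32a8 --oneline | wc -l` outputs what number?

Walking parent pointers from 32a8: reachable set = {0c47, 2eeb, 32a8, 38b7, 67c0, 831b, 9cc8, c82c, de99, ff74}.
That is 10 commits.

10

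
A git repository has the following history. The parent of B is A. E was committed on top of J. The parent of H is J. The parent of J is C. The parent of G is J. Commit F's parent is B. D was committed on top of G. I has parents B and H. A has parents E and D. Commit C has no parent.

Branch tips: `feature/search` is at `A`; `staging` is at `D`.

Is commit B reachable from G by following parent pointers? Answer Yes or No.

Ancestors of G: {C, G, J}.
B is not in that set, so it is not an ancestor of G.

No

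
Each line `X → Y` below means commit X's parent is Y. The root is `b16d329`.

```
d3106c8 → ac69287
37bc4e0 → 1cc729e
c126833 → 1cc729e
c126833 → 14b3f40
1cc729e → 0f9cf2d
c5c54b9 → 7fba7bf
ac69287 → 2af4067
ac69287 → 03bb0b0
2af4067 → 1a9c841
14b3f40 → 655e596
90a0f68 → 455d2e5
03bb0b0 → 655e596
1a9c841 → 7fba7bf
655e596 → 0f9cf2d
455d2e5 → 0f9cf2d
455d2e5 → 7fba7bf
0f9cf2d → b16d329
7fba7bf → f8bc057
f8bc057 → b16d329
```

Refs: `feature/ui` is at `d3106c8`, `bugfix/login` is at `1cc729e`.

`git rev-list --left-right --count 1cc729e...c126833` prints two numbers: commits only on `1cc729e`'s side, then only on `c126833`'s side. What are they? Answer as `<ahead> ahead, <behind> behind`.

Reachable from 1cc729e: {0f9cf2d, 1cc729e, b16d329}.
Reachable from c126833: {0f9cf2d, 14b3f40, 1cc729e, 655e596, b16d329, c126833}.
Only in 1cc729e's history (ahead): {} — 0.
Only in c126833's history (behind): {14b3f40, 655e596, c126833} — 3.

0 ahead, 3 behind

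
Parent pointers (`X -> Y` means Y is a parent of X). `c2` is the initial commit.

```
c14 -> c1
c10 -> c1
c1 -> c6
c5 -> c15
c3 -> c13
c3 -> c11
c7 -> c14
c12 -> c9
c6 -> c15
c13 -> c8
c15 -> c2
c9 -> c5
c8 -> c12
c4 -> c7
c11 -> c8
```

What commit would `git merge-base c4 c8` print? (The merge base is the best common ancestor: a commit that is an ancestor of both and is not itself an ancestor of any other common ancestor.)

Ancestors of c4: {c1, c14, c15, c2, c4, c6, c7}.
Ancestors of c8: {c12, c15, c2, c5, c8, c9}.
Common ancestors: {c15, c2}.
Among these, c15 is not an ancestor of any other common ancestor — it is the merge base.

c15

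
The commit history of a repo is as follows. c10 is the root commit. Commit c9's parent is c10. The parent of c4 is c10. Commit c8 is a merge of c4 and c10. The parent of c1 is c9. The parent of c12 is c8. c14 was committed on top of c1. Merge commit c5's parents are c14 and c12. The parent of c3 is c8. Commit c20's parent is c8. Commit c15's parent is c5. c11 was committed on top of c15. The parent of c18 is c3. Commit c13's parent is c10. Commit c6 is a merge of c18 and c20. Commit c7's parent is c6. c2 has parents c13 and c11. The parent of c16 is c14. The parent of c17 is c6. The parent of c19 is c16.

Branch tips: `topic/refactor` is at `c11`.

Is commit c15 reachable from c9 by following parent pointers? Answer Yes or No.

No

Ancestors of c9: {c10, c9}.
c15 is not in that set, so it is not an ancestor of c9.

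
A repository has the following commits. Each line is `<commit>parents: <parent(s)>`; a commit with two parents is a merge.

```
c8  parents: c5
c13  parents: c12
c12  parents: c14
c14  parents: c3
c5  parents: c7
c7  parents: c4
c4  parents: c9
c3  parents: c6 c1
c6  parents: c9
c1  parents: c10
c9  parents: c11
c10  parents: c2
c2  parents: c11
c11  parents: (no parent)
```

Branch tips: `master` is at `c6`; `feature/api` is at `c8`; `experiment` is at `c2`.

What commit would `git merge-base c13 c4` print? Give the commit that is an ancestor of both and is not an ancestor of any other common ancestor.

Ancestors of c13: {c1, c10, c11, c12, c13, c14, c2, c3, c6, c9}.
Ancestors of c4: {c11, c4, c9}.
Common ancestors: {c11, c9}.
Among these, c9 is not an ancestor of any other common ancestor — it is the merge base.

c9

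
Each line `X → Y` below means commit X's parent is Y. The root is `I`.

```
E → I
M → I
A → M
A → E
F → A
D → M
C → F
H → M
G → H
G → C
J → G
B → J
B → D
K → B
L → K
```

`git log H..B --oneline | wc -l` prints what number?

Reachable from B: {A, B, C, D, E, F, G, H, I, J, M}.
Reachable from H: {H, I, M}.
In B's history but not H's: {A, B, C, D, E, F, G, J} — 8 commits.

8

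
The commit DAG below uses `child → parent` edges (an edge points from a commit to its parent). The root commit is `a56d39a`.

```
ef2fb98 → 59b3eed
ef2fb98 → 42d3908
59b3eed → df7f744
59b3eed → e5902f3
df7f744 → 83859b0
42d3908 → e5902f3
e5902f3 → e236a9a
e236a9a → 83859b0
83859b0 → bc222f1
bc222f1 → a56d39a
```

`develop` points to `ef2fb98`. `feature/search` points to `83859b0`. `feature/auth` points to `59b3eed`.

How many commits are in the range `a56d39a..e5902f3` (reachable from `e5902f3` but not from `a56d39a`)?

4

Reachable from e5902f3: {83859b0, a56d39a, bc222f1, e236a9a, e5902f3}.
Reachable from a56d39a: {a56d39a}.
In e5902f3's history but not a56d39a's: {83859b0, bc222f1, e236a9a, e5902f3} — 4 commits.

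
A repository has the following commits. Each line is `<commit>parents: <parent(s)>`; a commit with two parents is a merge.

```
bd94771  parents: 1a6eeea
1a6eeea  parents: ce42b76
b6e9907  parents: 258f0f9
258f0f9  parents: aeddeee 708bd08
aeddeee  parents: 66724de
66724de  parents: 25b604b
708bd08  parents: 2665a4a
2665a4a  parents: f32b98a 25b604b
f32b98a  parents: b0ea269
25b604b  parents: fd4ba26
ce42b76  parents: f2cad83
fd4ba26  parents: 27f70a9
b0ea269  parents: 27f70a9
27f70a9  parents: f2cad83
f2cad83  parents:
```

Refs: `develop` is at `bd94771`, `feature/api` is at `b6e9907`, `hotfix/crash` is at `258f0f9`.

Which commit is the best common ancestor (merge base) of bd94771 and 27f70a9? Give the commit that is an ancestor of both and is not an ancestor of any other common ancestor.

Ancestors of bd94771: {1a6eeea, bd94771, ce42b76, f2cad83}.
Ancestors of 27f70a9: {27f70a9, f2cad83}.
Common ancestors: {f2cad83}.
The only common ancestor is f2cad83, so it is the merge base.

f2cad83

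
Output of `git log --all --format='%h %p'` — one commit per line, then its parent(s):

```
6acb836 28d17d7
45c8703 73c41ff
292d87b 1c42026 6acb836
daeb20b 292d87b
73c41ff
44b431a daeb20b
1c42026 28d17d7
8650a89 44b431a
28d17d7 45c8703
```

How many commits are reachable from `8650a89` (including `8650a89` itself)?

9

Walking parent pointers from 8650a89: reachable set = {1c42026, 28d17d7, 292d87b, 44b431a, 45c8703, 6acb836, 73c41ff, 8650a89, daeb20b}.
That is 9 commits.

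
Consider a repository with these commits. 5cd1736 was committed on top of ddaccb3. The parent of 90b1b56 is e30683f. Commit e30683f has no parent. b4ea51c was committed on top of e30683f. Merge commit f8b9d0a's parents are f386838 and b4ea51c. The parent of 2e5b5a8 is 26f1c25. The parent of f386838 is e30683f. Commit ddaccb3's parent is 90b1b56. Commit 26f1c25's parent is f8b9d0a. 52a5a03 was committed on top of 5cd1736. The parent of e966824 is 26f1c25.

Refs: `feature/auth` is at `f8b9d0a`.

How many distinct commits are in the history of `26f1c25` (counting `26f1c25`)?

Walking parent pointers from 26f1c25: reachable set = {26f1c25, b4ea51c, e30683f, f386838, f8b9d0a}.
That is 5 commits.

5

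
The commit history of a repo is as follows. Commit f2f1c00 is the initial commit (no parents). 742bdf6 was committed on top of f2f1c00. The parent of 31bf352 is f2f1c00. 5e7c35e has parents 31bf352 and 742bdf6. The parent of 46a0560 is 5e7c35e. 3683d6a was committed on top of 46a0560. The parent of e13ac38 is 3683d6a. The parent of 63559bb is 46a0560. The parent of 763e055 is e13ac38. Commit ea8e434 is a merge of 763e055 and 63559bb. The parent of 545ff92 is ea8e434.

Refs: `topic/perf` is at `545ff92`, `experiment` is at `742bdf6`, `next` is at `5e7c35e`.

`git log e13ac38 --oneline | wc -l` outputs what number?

Walking parent pointers from e13ac38: reachable set = {31bf352, 3683d6a, 46a0560, 5e7c35e, 742bdf6, e13ac38, f2f1c00}.
That is 7 commits.

7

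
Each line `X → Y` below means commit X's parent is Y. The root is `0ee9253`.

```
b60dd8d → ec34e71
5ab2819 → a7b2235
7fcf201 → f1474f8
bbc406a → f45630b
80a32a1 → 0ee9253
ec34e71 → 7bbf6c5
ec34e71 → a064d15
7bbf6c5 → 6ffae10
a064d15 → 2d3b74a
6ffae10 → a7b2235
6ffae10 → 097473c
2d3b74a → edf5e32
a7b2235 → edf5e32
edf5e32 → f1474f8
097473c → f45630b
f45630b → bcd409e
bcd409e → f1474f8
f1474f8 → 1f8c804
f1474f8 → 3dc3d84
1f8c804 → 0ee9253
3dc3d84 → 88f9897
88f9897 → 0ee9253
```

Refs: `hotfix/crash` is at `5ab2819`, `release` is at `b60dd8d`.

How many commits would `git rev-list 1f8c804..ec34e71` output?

Reachable from ec34e71: {097473c, 0ee9253, 1f8c804, 2d3b74a, 3dc3d84, 6ffae10, 7bbf6c5, 88f9897, a064d15, a7b2235, bcd409e, ec34e71, edf5e32, f1474f8, f45630b}.
Reachable from 1f8c804: {0ee9253, 1f8c804}.
In ec34e71's history but not 1f8c804's: {097473c, 2d3b74a, 3dc3d84, 6ffae10, 7bbf6c5, 88f9897, a064d15, a7b2235, bcd409e, ec34e71, edf5e32, f1474f8, f45630b} — 13 commits.

13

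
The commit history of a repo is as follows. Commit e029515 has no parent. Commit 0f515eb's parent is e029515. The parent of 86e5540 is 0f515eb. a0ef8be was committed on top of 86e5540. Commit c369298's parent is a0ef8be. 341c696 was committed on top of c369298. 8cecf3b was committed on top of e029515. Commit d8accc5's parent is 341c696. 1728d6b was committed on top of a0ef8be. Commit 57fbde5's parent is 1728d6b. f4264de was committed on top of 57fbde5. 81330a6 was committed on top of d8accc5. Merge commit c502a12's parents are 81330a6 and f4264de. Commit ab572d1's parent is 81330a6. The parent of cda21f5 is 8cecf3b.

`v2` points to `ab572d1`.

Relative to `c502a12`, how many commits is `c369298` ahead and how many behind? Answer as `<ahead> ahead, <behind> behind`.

Reachable from c369298: {0f515eb, 86e5540, a0ef8be, c369298, e029515}.
Reachable from c502a12: {0f515eb, 1728d6b, 341c696, 57fbde5, 81330a6, 86e5540, a0ef8be, c369298, c502a12, d8accc5, e029515, f4264de}.
Only in c369298's history (ahead): {} — 0.
Only in c502a12's history (behind): {1728d6b, 341c696, 57fbde5, 81330a6, c502a12, d8accc5, f4264de} — 7.

0 ahead, 7 behind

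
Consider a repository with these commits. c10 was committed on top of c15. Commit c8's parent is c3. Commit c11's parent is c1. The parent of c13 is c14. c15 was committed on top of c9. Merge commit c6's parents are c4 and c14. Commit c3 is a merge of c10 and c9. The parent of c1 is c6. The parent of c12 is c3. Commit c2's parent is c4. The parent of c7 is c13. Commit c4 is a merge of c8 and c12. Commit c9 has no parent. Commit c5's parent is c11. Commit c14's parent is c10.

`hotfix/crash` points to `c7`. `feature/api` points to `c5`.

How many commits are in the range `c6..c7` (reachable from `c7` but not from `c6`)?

2

Reachable from c7: {c10, c13, c14, c15, c7, c9}.
Reachable from c6: {c10, c12, c14, c15, c3, c4, c6, c8, c9}.
In c7's history but not c6's: {c13, c7} — 2 commits.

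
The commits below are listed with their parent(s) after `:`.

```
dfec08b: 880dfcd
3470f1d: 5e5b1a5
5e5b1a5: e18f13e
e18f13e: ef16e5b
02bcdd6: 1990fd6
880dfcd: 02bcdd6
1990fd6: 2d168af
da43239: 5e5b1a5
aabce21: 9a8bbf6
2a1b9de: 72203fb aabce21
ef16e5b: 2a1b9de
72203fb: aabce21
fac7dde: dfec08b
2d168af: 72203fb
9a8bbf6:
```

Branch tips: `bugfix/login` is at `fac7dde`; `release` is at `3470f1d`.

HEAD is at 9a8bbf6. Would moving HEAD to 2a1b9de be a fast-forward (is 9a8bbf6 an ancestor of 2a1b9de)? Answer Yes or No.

Yes

A fast-forward from 9a8bbf6 to 2a1b9de is possible iff 9a8bbf6 is an ancestor of 2a1b9de.
Ancestors of 2a1b9de: {2a1b9de, 72203fb, 9a8bbf6, aabce21}.
9a8bbf6 is among them, so fast-forward is possible.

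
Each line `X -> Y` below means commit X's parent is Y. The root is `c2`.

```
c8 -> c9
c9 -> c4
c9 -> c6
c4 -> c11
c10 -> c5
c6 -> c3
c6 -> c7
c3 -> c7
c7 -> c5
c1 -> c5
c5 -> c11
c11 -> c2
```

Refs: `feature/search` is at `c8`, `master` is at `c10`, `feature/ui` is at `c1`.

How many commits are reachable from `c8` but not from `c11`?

7

Reachable from c8: {c11, c2, c3, c4, c5, c6, c7, c8, c9}.
Reachable from c11: {c11, c2}.
In c8's history but not c11's: {c3, c4, c5, c6, c7, c8, c9} — 7 commits.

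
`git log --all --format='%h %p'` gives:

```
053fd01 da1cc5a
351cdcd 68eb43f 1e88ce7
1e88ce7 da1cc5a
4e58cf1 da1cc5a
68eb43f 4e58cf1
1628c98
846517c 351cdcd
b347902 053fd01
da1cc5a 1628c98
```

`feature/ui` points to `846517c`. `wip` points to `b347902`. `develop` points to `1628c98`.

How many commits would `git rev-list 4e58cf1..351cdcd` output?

3

Reachable from 351cdcd: {1628c98, 1e88ce7, 351cdcd, 4e58cf1, 68eb43f, da1cc5a}.
Reachable from 4e58cf1: {1628c98, 4e58cf1, da1cc5a}.
In 351cdcd's history but not 4e58cf1's: {1e88ce7, 351cdcd, 68eb43f} — 3 commits.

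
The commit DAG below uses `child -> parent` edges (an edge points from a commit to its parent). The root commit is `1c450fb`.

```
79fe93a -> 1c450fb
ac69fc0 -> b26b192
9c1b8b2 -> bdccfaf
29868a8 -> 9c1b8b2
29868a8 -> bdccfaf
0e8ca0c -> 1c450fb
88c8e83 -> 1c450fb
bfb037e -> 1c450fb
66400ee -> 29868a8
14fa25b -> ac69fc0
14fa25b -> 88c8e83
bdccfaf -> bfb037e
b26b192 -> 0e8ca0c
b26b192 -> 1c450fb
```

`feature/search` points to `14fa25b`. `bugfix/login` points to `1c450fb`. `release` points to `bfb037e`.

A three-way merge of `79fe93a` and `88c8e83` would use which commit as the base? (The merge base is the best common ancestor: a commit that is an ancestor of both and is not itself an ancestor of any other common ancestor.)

Ancestors of 79fe93a: {1c450fb, 79fe93a}.
Ancestors of 88c8e83: {1c450fb, 88c8e83}.
Common ancestors: {1c450fb}.
The only common ancestor is 1c450fb, so it is the merge base.

1c450fb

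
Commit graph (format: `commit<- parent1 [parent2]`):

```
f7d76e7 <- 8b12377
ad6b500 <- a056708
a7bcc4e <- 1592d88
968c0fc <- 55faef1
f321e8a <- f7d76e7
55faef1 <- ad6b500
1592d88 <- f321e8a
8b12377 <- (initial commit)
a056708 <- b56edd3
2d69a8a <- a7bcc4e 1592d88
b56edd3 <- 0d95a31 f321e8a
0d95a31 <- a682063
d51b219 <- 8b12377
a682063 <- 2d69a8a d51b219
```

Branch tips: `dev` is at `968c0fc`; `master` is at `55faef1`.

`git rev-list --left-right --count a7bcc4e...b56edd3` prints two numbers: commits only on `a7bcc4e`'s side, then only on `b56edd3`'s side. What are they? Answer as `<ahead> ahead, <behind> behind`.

0 ahead, 5 behind

Reachable from a7bcc4e: {1592d88, 8b12377, a7bcc4e, f321e8a, f7d76e7}.
Reachable from b56edd3: {0d95a31, 1592d88, 2d69a8a, 8b12377, a682063, a7bcc4e, b56edd3, d51b219, f321e8a, f7d76e7}.
Only in a7bcc4e's history (ahead): {} — 0.
Only in b56edd3's history (behind): {0d95a31, 2d69a8a, a682063, b56edd3, d51b219} — 5.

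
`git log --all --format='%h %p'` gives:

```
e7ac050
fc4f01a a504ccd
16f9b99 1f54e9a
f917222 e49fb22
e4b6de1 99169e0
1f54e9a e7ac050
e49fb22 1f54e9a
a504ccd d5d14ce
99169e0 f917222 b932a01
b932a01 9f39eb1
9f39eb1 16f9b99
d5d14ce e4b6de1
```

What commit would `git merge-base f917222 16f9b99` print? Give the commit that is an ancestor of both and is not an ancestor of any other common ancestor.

Ancestors of f917222: {1f54e9a, e49fb22, e7ac050, f917222}.
Ancestors of 16f9b99: {16f9b99, 1f54e9a, e7ac050}.
Common ancestors: {1f54e9a, e7ac050}.
Among these, 1f54e9a is not an ancestor of any other common ancestor — it is the merge base.

1f54e9a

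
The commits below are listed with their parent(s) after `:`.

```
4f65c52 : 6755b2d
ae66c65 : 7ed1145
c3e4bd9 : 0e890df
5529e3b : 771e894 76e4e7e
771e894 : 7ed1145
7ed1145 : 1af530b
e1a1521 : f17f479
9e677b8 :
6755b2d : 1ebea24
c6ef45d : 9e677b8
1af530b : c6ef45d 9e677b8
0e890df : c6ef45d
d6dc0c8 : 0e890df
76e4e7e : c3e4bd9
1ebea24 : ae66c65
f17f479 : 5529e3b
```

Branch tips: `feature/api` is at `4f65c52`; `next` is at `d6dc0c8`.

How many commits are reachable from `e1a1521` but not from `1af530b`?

Reachable from e1a1521: {0e890df, 1af530b, 5529e3b, 76e4e7e, 771e894, 7ed1145, 9e677b8, c3e4bd9, c6ef45d, e1a1521, f17f479}.
Reachable from 1af530b: {1af530b, 9e677b8, c6ef45d}.
In e1a1521's history but not 1af530b's: {0e890df, 5529e3b, 76e4e7e, 771e894, 7ed1145, c3e4bd9, e1a1521, f17f479} — 8 commits.

8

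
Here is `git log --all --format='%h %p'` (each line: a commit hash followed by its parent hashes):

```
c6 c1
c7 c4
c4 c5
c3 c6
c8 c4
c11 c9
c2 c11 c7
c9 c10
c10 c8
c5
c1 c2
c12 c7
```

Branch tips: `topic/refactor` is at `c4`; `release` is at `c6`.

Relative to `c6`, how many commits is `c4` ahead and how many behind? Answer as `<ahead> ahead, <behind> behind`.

0 ahead, 8 behind

Reachable from c4: {c4, c5}.
Reachable from c6: {c1, c10, c11, c2, c4, c5, c6, c7, c8, c9}.
Only in c4's history (ahead): {} — 0.
Only in c6's history (behind): {c1, c10, c11, c2, c6, c7, c8, c9} — 8.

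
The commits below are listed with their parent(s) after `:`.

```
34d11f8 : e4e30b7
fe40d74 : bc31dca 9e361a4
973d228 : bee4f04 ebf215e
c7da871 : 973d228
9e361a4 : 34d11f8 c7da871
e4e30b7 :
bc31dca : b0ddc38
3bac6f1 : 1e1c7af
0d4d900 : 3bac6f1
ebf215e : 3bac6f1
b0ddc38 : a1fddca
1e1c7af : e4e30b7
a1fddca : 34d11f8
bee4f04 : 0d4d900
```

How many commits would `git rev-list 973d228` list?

Walking parent pointers from 973d228: reachable set = {0d4d900, 1e1c7af, 3bac6f1, 973d228, bee4f04, e4e30b7, ebf215e}.
That is 7 commits.

7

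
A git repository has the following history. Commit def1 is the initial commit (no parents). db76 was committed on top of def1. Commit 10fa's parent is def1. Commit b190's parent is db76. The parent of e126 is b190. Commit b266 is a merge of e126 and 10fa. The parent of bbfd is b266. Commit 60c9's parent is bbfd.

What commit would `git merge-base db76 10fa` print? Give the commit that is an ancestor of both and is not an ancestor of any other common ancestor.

def1

Ancestors of db76: {db76, def1}.
Ancestors of 10fa: {10fa, def1}.
Common ancestors: {def1}.
The only common ancestor is def1, so it is the merge base.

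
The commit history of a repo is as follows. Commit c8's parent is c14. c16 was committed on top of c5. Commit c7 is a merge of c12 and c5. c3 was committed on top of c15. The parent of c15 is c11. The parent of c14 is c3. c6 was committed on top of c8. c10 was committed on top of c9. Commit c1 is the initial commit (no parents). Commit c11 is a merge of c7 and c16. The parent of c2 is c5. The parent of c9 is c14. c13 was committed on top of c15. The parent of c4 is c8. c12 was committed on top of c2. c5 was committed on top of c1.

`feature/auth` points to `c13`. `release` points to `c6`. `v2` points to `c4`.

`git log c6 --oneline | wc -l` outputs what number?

12

Walking parent pointers from c6: reachable set = {c1, c11, c12, c14, c15, c16, c2, c3, c5, c6, c7, c8}.
That is 12 commits.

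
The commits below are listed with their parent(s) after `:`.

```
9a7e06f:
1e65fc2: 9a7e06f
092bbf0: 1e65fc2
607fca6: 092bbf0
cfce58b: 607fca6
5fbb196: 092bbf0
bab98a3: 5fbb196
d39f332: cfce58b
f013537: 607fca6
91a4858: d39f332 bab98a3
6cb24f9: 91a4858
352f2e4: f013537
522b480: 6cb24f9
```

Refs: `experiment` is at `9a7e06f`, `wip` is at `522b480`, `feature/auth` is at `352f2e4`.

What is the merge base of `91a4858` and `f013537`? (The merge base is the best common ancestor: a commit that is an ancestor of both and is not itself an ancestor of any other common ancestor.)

607fca6

Ancestors of 91a4858: {092bbf0, 1e65fc2, 5fbb196, 607fca6, 91a4858, 9a7e06f, bab98a3, cfce58b, d39f332}.
Ancestors of f013537: {092bbf0, 1e65fc2, 607fca6, 9a7e06f, f013537}.
Common ancestors: {092bbf0, 1e65fc2, 607fca6, 9a7e06f}.
Among these, 607fca6 is not an ancestor of any other common ancestor — it is the merge base.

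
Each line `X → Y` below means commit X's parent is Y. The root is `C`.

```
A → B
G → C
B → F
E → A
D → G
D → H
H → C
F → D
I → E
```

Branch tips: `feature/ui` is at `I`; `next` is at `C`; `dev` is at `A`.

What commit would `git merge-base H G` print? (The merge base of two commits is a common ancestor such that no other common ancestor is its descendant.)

C

Ancestors of H: {C, H}.
Ancestors of G: {C, G}.
Common ancestors: {C}.
The only common ancestor is C, so it is the merge base.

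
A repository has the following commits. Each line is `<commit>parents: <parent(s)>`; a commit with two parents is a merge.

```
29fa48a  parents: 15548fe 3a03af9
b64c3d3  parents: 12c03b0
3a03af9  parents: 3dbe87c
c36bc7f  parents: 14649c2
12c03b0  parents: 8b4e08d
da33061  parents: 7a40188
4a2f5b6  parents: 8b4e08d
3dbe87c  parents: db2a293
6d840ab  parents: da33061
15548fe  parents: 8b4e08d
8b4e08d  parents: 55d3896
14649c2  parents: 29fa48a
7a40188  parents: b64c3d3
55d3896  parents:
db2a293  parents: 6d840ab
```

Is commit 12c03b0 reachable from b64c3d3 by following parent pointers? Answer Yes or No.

Ancestors of b64c3d3 (commits reachable by following parents): {12c03b0, 55d3896, 8b4e08d, b64c3d3}.
12c03b0 is in that set, so it is an ancestor of b64c3d3.

Yes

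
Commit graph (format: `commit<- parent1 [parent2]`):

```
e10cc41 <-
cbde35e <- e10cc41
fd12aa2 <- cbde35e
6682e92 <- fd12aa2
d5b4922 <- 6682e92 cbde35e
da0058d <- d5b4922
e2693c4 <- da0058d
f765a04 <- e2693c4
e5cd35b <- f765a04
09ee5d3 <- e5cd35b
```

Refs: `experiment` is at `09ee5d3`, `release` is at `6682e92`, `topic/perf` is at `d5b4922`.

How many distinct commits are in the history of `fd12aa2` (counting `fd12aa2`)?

Walking parent pointers from fd12aa2: reachable set = {cbde35e, e10cc41, fd12aa2}.
That is 3 commits.

3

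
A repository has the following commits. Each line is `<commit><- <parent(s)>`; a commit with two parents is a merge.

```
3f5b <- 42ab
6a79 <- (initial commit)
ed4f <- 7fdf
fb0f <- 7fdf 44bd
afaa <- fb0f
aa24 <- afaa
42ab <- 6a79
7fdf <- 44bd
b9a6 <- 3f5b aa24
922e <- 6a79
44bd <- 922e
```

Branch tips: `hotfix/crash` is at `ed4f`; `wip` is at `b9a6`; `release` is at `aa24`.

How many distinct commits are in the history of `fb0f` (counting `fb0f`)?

Walking parent pointers from fb0f: reachable set = {44bd, 6a79, 7fdf, 922e, fb0f}.
That is 5 commits.

5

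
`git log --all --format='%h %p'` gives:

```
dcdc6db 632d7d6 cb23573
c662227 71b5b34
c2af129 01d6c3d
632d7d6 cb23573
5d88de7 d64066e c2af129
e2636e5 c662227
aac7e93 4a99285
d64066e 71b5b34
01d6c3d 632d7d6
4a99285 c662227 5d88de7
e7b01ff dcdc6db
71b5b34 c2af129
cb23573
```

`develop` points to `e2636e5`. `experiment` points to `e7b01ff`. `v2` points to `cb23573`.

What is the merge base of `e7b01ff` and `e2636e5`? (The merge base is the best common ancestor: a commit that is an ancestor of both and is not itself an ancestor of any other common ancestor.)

Ancestors of e7b01ff: {632d7d6, cb23573, dcdc6db, e7b01ff}.
Ancestors of e2636e5: {01d6c3d, 632d7d6, 71b5b34, c2af129, c662227, cb23573, e2636e5}.
Common ancestors: {632d7d6, cb23573}.
Among these, 632d7d6 is not an ancestor of any other common ancestor — it is the merge base.

632d7d6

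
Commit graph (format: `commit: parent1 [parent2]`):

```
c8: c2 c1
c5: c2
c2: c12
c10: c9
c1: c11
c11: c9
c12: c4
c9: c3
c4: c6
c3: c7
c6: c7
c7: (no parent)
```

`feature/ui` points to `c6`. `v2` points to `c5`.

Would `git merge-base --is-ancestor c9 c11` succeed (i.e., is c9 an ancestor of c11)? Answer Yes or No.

Yes

Ancestors of c11 (commits reachable by following parents): {c11, c3, c7, c9}.
c9 is in that set, so it is an ancestor of c11.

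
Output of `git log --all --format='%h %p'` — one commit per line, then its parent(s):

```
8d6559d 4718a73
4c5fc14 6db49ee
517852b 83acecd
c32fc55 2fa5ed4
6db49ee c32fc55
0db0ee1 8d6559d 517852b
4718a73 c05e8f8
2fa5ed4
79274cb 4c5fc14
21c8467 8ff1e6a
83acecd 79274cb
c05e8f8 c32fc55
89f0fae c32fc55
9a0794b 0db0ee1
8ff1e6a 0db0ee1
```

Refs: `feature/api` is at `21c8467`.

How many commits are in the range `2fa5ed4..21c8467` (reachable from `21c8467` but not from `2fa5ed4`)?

Reachable from 21c8467: {0db0ee1, 21c8467, 2fa5ed4, 4718a73, 4c5fc14, 517852b, 6db49ee, 79274cb, 83acecd, 8d6559d, 8ff1e6a, c05e8f8, c32fc55}.
Reachable from 2fa5ed4: {2fa5ed4}.
In 21c8467's history but not 2fa5ed4's: {0db0ee1, 21c8467, 4718a73, 4c5fc14, 517852b, 6db49ee, 79274cb, 83acecd, 8d6559d, 8ff1e6a, c05e8f8, c32fc55} — 12 commits.

12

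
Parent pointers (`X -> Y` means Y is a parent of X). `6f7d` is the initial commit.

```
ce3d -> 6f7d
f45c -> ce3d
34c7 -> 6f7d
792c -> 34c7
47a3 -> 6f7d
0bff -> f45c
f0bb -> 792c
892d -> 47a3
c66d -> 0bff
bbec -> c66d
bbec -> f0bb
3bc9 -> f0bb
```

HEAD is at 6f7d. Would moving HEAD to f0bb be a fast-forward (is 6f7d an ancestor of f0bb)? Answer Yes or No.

A fast-forward from 6f7d to f0bb is possible iff 6f7d is an ancestor of f0bb.
Ancestors of f0bb: {34c7, 6f7d, 792c, f0bb}.
6f7d is among them, so fast-forward is possible.

Yes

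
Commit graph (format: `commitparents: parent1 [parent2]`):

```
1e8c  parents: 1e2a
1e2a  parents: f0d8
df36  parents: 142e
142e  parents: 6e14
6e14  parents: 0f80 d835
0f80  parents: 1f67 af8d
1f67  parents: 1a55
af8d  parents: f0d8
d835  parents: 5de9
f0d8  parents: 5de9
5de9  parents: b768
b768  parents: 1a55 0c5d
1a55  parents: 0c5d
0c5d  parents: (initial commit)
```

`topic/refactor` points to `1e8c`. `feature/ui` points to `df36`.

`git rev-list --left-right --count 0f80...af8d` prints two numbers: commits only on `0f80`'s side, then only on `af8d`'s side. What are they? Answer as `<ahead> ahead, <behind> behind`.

2 ahead, 0 behind

Reachable from 0f80: {0c5d, 0f80, 1a55, 1f67, 5de9, af8d, b768, f0d8}.
Reachable from af8d: {0c5d, 1a55, 5de9, af8d, b768, f0d8}.
Only in 0f80's history (ahead): {0f80, 1f67} — 2.
Only in af8d's history (behind): {} — 0.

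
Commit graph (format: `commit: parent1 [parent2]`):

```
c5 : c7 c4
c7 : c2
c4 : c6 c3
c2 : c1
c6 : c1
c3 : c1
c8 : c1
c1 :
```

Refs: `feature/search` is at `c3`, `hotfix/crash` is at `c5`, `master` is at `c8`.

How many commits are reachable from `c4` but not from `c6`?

Reachable from c4: {c1, c3, c4, c6}.
Reachable from c6: {c1, c6}.
In c4's history but not c6's: {c3, c4} — 2 commits.

2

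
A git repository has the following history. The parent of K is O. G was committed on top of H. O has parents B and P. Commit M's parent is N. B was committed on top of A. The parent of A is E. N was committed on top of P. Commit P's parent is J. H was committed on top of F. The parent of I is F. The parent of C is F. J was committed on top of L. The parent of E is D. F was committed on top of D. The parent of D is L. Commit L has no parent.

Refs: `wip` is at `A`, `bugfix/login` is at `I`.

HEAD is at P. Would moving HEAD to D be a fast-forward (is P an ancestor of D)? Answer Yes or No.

No

A fast-forward from P to D is possible iff P is an ancestor of D.
Ancestors of D: {D, L}.
P is not among them, so fast-forward is not possible.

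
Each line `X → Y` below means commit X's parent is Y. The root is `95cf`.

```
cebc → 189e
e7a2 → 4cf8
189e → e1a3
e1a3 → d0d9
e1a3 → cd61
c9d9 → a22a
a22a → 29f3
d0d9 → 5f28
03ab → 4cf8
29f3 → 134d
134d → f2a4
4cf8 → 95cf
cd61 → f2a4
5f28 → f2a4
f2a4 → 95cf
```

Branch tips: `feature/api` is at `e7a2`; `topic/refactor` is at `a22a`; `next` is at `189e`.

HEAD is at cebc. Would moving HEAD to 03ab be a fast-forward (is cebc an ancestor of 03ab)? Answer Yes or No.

A fast-forward from cebc to 03ab is possible iff cebc is an ancestor of 03ab.
Ancestors of 03ab: {03ab, 4cf8, 95cf}.
cebc is not among them, so fast-forward is not possible.

No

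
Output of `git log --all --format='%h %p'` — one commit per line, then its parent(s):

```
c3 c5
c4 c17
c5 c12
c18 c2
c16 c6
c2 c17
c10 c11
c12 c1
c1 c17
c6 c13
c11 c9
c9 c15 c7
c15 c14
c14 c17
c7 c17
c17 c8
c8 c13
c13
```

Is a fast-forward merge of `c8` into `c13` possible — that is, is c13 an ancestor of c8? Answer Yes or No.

Yes

A fast-forward from c13 to c8 is possible iff c13 is an ancestor of c8.
Ancestors of c8: {c13, c8}.
c13 is among them, so fast-forward is possible.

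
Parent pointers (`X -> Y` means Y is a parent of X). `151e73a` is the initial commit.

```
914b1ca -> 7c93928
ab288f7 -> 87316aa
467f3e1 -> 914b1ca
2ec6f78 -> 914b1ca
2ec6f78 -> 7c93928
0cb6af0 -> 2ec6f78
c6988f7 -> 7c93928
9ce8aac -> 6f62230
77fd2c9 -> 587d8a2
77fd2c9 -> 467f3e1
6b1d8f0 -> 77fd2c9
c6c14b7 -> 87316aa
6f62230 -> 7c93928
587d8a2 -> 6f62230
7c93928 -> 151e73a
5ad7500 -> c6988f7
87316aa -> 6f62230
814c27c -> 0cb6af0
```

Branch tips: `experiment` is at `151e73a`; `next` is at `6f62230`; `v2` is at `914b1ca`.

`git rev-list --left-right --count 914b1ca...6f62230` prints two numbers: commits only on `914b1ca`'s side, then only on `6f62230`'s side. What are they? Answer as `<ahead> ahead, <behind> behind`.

1 ahead, 1 behind

Reachable from 914b1ca: {151e73a, 7c93928, 914b1ca}.
Reachable from 6f62230: {151e73a, 6f62230, 7c93928}.
Only in 914b1ca's history (ahead): {914b1ca} — 1.
Only in 6f62230's history (behind): {6f62230} — 1.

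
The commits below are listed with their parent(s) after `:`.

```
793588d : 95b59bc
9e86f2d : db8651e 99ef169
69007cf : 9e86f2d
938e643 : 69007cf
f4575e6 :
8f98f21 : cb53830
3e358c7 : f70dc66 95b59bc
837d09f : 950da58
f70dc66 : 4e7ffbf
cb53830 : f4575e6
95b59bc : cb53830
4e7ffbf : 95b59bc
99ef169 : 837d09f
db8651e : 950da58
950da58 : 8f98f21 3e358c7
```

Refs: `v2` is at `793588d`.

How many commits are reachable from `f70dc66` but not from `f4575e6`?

Reachable from f70dc66: {4e7ffbf, 95b59bc, cb53830, f4575e6, f70dc66}.
Reachable from f4575e6: {f4575e6}.
In f70dc66's history but not f4575e6's: {4e7ffbf, 95b59bc, cb53830, f70dc66} — 4 commits.

4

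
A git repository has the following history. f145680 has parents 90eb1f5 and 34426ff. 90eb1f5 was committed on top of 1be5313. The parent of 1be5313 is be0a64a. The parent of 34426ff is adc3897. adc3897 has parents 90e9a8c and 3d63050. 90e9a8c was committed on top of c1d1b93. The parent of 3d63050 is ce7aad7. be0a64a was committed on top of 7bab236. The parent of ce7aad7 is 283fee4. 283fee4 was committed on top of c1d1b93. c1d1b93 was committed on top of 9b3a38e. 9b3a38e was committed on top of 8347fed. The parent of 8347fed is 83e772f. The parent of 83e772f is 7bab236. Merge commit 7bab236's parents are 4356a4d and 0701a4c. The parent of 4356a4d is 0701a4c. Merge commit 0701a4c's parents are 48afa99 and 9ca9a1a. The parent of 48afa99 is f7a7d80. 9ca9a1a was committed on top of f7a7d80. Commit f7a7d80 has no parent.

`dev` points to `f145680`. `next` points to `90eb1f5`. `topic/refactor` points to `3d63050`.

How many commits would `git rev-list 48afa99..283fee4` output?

9

Reachable from 283fee4: {0701a4c, 283fee4, 4356a4d, 48afa99, 7bab236, 8347fed, 83e772f, 9b3a38e, 9ca9a1a, c1d1b93, f7a7d80}.
Reachable from 48afa99: {48afa99, f7a7d80}.
In 283fee4's history but not 48afa99's: {0701a4c, 283fee4, 4356a4d, 7bab236, 8347fed, 83e772f, 9b3a38e, 9ca9a1a, c1d1b93} — 9 commits.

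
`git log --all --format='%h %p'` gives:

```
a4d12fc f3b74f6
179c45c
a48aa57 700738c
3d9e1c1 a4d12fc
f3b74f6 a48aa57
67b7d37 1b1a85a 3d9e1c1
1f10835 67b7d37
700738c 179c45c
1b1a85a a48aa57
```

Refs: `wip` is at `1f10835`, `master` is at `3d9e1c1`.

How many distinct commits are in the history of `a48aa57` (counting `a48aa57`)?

Walking parent pointers from a48aa57: reachable set = {179c45c, 700738c, a48aa57}.
That is 3 commits.

3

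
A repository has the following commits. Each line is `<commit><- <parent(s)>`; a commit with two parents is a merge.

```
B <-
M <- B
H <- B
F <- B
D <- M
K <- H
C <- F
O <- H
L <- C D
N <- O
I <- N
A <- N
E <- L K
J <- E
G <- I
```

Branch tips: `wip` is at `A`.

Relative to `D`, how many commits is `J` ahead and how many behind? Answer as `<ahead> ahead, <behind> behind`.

Reachable from J: {B, C, D, E, F, H, J, K, L, M}.
Reachable from D: {B, D, M}.
Only in J's history (ahead): {C, E, F, H, J, K, L} — 7.
Only in D's history (behind): {} — 0.

7 ahead, 0 behind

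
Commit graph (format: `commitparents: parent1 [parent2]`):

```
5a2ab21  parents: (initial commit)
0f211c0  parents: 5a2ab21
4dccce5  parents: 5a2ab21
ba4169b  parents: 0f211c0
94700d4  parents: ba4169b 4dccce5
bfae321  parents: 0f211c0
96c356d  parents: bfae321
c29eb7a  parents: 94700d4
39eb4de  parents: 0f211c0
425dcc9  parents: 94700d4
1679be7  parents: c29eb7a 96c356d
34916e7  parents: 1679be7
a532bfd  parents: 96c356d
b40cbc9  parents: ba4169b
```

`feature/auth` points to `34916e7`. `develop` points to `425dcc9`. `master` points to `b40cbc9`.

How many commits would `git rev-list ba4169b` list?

3

Walking parent pointers from ba4169b: reachable set = {0f211c0, 5a2ab21, ba4169b}.
That is 3 commits.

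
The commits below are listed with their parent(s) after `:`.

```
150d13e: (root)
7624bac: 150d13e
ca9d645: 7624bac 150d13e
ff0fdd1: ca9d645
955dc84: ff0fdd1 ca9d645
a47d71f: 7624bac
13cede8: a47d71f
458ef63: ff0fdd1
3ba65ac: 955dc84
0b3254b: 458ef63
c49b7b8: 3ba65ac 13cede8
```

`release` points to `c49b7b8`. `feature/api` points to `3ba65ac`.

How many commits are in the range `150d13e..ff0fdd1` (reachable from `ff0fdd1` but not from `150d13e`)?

Reachable from ff0fdd1: {150d13e, 7624bac, ca9d645, ff0fdd1}.
Reachable from 150d13e: {150d13e}.
In ff0fdd1's history but not 150d13e's: {7624bac, ca9d645, ff0fdd1} — 3 commits.

3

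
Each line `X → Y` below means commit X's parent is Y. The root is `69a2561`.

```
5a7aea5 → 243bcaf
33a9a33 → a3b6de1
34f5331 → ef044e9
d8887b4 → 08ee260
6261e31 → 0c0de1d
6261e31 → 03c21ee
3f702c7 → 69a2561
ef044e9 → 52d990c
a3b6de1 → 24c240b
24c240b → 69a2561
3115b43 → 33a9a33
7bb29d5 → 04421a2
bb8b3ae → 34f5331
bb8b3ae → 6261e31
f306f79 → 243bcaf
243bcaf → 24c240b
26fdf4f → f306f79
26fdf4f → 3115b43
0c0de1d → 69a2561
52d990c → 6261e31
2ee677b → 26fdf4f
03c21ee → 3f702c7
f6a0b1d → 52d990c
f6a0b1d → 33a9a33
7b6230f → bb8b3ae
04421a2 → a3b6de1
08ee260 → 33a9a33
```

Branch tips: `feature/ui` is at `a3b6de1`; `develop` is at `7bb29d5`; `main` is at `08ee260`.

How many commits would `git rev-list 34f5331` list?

8

Walking parent pointers from 34f5331: reachable set = {03c21ee, 0c0de1d, 34f5331, 3f702c7, 52d990c, 6261e31, 69a2561, ef044e9}.
That is 8 commits.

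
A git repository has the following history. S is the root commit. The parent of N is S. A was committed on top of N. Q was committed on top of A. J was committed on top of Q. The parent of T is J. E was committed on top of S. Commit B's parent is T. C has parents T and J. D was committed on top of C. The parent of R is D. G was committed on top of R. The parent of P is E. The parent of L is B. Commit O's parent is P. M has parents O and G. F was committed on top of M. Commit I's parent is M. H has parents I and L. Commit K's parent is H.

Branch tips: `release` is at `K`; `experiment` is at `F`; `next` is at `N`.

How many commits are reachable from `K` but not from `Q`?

Reachable from K: {A, B, C, D, E, G, H, I, J, K, L, M, N, O, P, Q, R, S, T}.
Reachable from Q: {A, N, Q, S}.
In K's history but not Q's: {B, C, D, E, G, H, I, J, K, L, M, O, P, R, T} — 15 commits.

15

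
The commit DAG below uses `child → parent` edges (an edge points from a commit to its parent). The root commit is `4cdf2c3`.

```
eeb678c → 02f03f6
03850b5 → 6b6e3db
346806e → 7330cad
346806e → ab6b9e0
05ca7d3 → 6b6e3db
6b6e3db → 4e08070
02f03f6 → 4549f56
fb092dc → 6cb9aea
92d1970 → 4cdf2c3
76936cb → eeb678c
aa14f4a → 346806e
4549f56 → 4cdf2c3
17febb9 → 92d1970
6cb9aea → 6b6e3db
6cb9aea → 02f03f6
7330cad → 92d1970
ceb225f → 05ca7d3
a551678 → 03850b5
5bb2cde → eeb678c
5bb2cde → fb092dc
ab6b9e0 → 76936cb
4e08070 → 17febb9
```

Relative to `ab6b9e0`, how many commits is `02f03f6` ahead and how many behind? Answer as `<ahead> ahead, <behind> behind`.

0 ahead, 3 behind

Reachable from 02f03f6: {02f03f6, 4549f56, 4cdf2c3}.
Reachable from ab6b9e0: {02f03f6, 4549f56, 4cdf2c3, 76936cb, ab6b9e0, eeb678c}.
Only in 02f03f6's history (ahead): {} — 0.
Only in ab6b9e0's history (behind): {76936cb, ab6b9e0, eeb678c} — 3.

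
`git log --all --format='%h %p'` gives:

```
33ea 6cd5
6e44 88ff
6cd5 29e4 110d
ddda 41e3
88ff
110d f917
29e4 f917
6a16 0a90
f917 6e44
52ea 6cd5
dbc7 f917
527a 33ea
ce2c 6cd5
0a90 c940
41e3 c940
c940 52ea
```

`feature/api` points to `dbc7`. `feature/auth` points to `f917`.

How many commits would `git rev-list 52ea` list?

7

Walking parent pointers from 52ea: reachable set = {110d, 29e4, 52ea, 6cd5, 6e44, 88ff, f917}.
That is 7 commits.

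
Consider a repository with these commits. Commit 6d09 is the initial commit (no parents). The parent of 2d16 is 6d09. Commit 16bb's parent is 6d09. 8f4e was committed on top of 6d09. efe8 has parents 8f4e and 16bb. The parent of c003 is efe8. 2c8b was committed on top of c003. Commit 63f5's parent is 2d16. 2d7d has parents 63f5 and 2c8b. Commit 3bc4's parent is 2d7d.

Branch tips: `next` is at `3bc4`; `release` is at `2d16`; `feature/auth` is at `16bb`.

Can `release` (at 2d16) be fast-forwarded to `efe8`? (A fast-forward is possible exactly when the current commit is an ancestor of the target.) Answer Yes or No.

No

A fast-forward from 2d16 to efe8 is possible iff 2d16 is an ancestor of efe8.
Ancestors of efe8: {16bb, 6d09, 8f4e, efe8}.
2d16 is not among them, so fast-forward is not possible.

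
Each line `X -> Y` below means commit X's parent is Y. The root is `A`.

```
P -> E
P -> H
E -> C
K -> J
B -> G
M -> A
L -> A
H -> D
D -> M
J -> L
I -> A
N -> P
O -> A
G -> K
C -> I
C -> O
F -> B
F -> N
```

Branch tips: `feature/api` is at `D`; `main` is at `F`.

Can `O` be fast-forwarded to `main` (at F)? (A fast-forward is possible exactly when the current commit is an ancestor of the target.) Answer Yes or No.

A fast-forward from O to F is possible iff O is an ancestor of F.
Ancestors of F: {A, B, C, D, E, F, G, H, I, J, K, L, M, N, O, P}.
O is among them, so fast-forward is possible.

Yes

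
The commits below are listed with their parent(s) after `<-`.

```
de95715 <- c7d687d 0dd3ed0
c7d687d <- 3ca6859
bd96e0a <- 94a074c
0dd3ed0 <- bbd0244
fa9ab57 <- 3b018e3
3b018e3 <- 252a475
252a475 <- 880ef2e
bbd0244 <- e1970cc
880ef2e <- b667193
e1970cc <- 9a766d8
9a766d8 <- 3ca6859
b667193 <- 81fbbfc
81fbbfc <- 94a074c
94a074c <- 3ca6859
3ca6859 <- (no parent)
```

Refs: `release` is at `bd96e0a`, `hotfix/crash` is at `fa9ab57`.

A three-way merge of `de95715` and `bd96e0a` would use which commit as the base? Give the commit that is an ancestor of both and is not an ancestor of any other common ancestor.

Ancestors of de95715: {0dd3ed0, 3ca6859, 9a766d8, bbd0244, c7d687d, de95715, e1970cc}.
Ancestors of bd96e0a: {3ca6859, 94a074c, bd96e0a}.
Common ancestors: {3ca6859}.
The only common ancestor is 3ca6859, so it is the merge base.

3ca6859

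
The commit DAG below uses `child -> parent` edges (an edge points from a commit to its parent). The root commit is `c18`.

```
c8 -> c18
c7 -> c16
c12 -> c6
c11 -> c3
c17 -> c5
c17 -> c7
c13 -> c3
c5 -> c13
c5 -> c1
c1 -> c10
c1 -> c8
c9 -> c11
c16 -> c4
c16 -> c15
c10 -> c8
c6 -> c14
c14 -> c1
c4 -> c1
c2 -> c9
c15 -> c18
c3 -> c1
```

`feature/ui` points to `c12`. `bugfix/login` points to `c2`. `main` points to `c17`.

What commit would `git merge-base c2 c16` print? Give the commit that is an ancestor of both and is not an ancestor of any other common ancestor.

Ancestors of c2: {c1, c10, c11, c18, c2, c3, c8, c9}.
Ancestors of c16: {c1, c10, c15, c16, c18, c4, c8}.
Common ancestors: {c1, c10, c18, c8}.
Among these, c1 is not an ancestor of any other common ancestor — it is the merge base.

c1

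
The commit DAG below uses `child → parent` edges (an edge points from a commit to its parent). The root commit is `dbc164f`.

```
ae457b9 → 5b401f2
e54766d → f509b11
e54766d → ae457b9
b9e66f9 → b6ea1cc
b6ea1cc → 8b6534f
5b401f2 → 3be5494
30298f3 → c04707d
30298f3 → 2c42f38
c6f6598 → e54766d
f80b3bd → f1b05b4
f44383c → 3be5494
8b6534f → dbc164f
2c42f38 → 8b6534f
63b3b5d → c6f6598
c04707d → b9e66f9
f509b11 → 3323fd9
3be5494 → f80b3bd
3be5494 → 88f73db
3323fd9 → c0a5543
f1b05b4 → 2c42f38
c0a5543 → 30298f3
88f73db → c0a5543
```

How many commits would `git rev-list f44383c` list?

13

Walking parent pointers from f44383c: reachable set = {2c42f38, 30298f3, 3be5494, 88f73db, 8b6534f, b6ea1cc, b9e66f9, c04707d, c0a5543, dbc164f, f1b05b4, f44383c, f80b3bd}.
That is 13 commits.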